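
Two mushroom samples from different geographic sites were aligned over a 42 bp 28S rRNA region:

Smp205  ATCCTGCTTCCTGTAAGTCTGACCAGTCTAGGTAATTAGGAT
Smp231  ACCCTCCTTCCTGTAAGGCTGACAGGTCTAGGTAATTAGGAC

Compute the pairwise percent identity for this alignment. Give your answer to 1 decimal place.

Mismatches occur at site 2 (T→C), site 6 (G→C), site 18 (T→G), site 24 (C→A), site 25 (A→G), site 42 (T→C).
36 of the 42 sites match, so the percent identity is 36/42 × 100 = 85.7%.

85.7%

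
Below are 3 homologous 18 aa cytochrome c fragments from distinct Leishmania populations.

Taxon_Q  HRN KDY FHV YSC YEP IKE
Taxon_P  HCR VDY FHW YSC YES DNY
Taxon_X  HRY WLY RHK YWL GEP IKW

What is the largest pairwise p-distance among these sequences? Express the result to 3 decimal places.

Pairwise Hamming distances:
  Taxon_Q vs Taxon_P: 8
  Taxon_Q vs Taxon_X: 9
  Taxon_P vs Taxon_X: 13
The largest is 13 mismatches, between Taxon_P and Taxon_X; p = 13/18 = 0.722.

0.722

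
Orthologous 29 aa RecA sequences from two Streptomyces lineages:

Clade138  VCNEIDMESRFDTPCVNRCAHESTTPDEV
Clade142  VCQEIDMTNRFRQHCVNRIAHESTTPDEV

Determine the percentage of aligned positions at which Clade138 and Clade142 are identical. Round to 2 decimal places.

Mismatches occur at site 3 (N/Q), site 8 (E/T), site 9 (S/N), site 12 (D/R), site 13 (T/Q), site 14 (P/H), site 19 (C/I).
22 of the 29 sites match, so the percent identity is 22/29 × 100 = 75.86%.

75.86%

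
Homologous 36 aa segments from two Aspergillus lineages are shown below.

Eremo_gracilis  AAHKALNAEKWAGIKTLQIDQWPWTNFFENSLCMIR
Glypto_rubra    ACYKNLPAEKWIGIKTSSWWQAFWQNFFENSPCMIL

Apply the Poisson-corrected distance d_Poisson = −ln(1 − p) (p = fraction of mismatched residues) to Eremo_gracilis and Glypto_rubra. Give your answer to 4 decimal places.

0.4925

Mismatches occur at site 2 (A↔C), site 3 (H↔Y), site 5 (A↔N), site 7 (N↔P), site 12 (A↔I), site 17 (L↔S), site 18 (Q↔S), site 19 (I↔W), site 20 (D↔W), site 22 (W↔A), site 23 (P↔F), site 25 (T↔Q), site 32 (L↔P), site 36 (R↔L).
p = 14/36 = 0.388889.
d = −ln(1 − 0.388889) = −ln(0.611111) = 0.4925.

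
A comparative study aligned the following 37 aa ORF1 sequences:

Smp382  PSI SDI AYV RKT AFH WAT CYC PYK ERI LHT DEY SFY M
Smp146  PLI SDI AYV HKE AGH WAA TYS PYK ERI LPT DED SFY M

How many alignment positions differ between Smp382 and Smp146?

Differing sites — 2:S/L; 10:R/H; 12:T/E; 14:F/G; 18:T/A; 19:C/T; 21:C/S; 29:H/P; 33:Y/D.
That gives 9 mismatches out of 37 aligned sites, so the Hamming distance is 9.

9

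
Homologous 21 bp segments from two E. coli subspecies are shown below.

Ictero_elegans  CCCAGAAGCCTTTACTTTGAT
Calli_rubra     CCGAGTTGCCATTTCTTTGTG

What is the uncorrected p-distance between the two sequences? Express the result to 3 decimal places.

0.333

Mismatches occur at site 3 (C/G), site 6 (A/T), site 7 (A/T), site 11 (T/A), site 14 (A/T), site 20 (A/T), site 21 (T/G).
There are 7 differences over 21 sites, so p = 7/21 = 0.333.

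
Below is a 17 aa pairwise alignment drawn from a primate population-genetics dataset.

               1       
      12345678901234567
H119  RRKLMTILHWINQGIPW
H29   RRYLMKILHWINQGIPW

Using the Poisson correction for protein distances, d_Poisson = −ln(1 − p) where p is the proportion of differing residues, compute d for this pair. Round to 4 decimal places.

0.1252

The sequences differ at positions 3 (K/Y), 6 (T/K).
p = 2/17 = 0.117647.
d = −ln(1 − 0.117647) = −ln(0.882353) = 0.1252.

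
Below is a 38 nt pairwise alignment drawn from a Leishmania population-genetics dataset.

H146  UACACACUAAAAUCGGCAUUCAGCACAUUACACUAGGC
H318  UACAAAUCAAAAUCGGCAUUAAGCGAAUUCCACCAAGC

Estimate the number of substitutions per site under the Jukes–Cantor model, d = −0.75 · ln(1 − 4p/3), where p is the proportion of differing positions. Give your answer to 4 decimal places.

0.2846

The sequences differ at positions 5 (C/A), 7 (C/U), 8 (U/C), 21 (C/A), 25 (A/G), 26 (C/A), 30 (A/C), 34 (U/C), 36 (G/A).
p = 9/38 = 0.236842.
d = −0.75 · ln(1 − (4/3)·0.236842) = −0.75 · ln(0.684211) = −0.75 · (-0.379489) = 0.2846.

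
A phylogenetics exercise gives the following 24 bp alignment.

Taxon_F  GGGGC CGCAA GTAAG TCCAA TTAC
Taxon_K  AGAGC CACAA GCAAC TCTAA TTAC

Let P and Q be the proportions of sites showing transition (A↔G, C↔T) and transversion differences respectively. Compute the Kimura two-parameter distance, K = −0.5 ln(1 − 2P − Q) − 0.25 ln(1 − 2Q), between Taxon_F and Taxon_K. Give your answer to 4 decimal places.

Mismatches occur at site 1 (G/A, transition), site 3 (G/A, transition), site 7 (G/A, transition), site 12 (T/C, transition), site 15 (G/C, transversion), site 18 (C/T, transition).
Of the 6 differences, 5 transitions and 1 transversion over 24 sites: P = 5/24 = 0.208333, Q = 1/24 = 0.041667.
d = −0.5·ln(0.541667) − 0.25·ln(0.916666) = −0.5·(-0.613104) − 0.25·(-0.087012) = 0.3283.

0.3283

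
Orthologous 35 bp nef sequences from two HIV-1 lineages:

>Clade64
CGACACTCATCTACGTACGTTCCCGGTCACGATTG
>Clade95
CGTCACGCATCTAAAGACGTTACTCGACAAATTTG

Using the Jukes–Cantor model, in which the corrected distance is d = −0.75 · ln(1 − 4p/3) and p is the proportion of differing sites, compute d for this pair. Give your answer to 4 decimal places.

0.4582

Mismatches occur at site 3 (A/T), site 7 (T/G), site 14 (C/A), site 15 (G/A), site 16 (T/G), site 22 (C/A), site 24 (C/T), site 25 (G/C), site 27 (T/A), site 30 (C/A), site 31 (G/A), site 32 (A/T).
p = 12/35 = 0.342857.
d = −0.75 · ln(1 − (4/3)·0.342857) = −0.75 · ln(0.542857) = −0.75 · (-0.610909) = 0.4582.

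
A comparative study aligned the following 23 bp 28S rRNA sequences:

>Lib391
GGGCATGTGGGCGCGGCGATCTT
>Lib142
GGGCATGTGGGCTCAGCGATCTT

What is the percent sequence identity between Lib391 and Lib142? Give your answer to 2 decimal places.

Mismatches occur at site 13 (G↔T), site 15 (G↔A).
21 of the 23 sites match, so the percent identity is 21/23 × 100 = 91.30%.

91.30%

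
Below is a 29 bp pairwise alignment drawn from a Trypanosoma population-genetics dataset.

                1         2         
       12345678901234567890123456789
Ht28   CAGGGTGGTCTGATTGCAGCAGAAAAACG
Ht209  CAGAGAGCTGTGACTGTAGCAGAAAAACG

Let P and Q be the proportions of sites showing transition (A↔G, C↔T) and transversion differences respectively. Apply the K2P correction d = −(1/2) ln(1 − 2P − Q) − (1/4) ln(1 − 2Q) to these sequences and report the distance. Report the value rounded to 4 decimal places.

The sequences differ at positions 4 (G/A, transition), 6 (T/A, transversion), 8 (G/C, transversion), 10 (C/G, transversion), 14 (T/C, transition), 17 (C/T, transition).
Of the 6 differences, 3 transitions and 3 transversions over 29 sites: P = 3/29 = 0.103448, Q = 3/29 = 0.103448.
d = −0.5·ln(0.689656) − 0.25·ln(0.793104) = −0.5·(-0.371562) − 0.25·(-0.231801) = 0.2437.

0.2437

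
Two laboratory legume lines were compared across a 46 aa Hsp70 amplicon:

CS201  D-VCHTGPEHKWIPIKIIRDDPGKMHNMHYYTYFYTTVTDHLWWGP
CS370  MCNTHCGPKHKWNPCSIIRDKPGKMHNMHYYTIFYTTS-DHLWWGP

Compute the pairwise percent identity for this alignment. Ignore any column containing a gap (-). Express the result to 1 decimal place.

75.0%

Excluding the 2 gap columns leaves 44 comparable sites.
Differing sites — 1:D/M; 3:V/N; 4:C/T; 6:T/C; 9:E/K; 13:I/N; 15:I/C; 16:K/S; 21:D/K; 33:Y/I; 38:V/S.
33 of the 44 comparable sites match, so the percent identity is 33/44 × 100 = 75.0%.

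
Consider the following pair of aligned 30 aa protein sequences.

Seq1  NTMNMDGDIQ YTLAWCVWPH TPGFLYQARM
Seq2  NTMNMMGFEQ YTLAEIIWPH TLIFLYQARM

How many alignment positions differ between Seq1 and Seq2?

8

The sequences differ at positions 6 (D/M), 8 (D/F), 9 (I/E), 15 (W/E), 16 (C/I), 17 (V/I), 22 (P/L), 23 (G/I).
That gives 8 mismatches out of 30 aligned sites, so the Hamming distance is 8.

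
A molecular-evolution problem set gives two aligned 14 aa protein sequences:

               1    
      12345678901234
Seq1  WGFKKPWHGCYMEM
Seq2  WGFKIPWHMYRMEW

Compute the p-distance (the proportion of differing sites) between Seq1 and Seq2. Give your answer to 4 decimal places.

0.3571

Differing sites — 5:K/I; 9:G/M; 10:C/Y; 11:Y/R; 14:M/W.
There are 5 differences over 14 sites, so p = 5/14 = 0.3571.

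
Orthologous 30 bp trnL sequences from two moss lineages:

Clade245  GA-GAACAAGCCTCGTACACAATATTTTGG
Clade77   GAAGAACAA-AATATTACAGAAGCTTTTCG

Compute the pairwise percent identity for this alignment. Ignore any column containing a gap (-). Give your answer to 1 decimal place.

Excluding the 2 gap columns leaves 28 comparable sites.
Differing sites — 11:C/A; 12:C/A; 14:C/A; 15:G/T; 20:C/G; 23:T/G; 24:A/C; 29:G/C.
20 of the 28 comparable sites match, so the percent identity is 20/28 × 100 = 71.4%.

71.4%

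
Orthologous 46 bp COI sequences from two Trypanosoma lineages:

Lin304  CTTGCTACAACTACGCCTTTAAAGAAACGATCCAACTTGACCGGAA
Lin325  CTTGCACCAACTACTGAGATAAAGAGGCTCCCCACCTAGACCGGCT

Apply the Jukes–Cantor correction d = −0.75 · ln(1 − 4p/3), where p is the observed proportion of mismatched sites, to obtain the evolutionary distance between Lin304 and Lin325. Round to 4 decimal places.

0.4674

Differing sites — 6:T/A; 7:A/C; 15:G/T; 16:C/G; 17:C/A; 18:T/G; 19:T/A; 26:A/G; 27:A/G; 29:G/T; 30:A/C; 31:T/C; 35:A/C; 38:T/A; 45:A/C; 46:A/T.
p = 16/46 = 0.347826.
d = −0.75 · ln(1 − (4/3)·0.347826) = −0.75 · ln(0.536232) = −0.75 · (-0.623188) = 0.4674.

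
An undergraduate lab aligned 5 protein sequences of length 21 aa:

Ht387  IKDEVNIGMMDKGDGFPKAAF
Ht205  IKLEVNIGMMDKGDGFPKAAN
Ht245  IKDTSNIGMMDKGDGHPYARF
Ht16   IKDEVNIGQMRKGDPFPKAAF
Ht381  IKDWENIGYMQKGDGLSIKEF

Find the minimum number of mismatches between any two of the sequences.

2

Pairwise Hamming distances:
  Ht387 vs Ht205: 2
  Ht387 vs Ht245: 5
  Ht387 vs Ht16: 3
  Ht387 vs Ht381: 9
  Ht205 vs Ht245: 7
  Ht205 vs Ht16: 5
  Ht205 vs Ht381: 11
  Ht245 vs Ht16: 8
  Ht245 vs Ht381: 9
  Ht16 vs Ht381: 10
The smallest is 2, between Ht387 and Ht205.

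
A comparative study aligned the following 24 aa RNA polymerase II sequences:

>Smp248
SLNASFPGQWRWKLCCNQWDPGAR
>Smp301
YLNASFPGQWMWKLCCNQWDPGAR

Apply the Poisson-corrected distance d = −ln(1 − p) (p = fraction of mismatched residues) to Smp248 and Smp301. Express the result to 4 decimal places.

The sequences differ at positions 1 (S/Y), 11 (R/M).
p = 2/24 = 0.083333.
d = −ln(1 − 0.083333) = −ln(0.916667) = 0.0870.

0.0870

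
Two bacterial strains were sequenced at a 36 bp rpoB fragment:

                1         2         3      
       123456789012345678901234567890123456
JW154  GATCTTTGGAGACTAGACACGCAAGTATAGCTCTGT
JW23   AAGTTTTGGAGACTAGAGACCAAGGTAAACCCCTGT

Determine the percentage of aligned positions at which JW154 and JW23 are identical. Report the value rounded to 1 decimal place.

72.2%

Differing sites — 1:G/A; 3:T/G; 4:C/T; 18:C/G; 21:G/C; 22:C/A; 24:A/G; 28:T/A; 30:G/C; 32:T/C.
26 of the 36 sites match, so the percent identity is 26/36 × 100 = 72.2%.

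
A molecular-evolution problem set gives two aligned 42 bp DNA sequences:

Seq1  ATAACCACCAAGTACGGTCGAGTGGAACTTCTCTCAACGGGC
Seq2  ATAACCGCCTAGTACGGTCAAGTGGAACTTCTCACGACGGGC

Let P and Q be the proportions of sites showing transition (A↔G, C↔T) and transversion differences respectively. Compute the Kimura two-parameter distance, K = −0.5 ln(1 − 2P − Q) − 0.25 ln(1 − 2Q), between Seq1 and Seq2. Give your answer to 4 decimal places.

Differing sites — 7:A/G (Ti); 10:A/T (Tv); 20:G/A (Ti); 34:T/A (Tv); 36:A/G (Ti).
Of the 5 differences, 3 transitions and 2 transversions over 42 sites: P = 3/42 = 0.071429, Q = 2/42 = 0.047619.
d = −0.5·ln(0.809523) − 0.25·ln(0.904762) = −0.5·(-0.211310) − 0.25·(-0.100083) = 0.1307.

0.1307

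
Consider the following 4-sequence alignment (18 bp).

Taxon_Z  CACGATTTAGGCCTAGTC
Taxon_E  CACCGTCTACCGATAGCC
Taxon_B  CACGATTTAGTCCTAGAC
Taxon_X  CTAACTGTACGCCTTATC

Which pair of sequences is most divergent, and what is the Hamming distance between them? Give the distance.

Pairwise Hamming distances:
  Taxon_Z vs Taxon_E: 8
  Taxon_Z vs Taxon_B: 2
  Taxon_Z vs Taxon_X: 8
  Taxon_E vs Taxon_B: 8
  Taxon_E vs Taxon_X: 11
  Taxon_B vs Taxon_X: 10
The largest is 11, between Taxon_E and Taxon_X.

11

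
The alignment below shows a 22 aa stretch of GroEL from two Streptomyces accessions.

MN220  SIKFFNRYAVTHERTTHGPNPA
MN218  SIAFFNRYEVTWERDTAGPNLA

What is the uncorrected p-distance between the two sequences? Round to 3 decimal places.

Mismatches occur at site 3 (K→A), site 9 (A→E), site 12 (H→W), site 15 (T→D), site 17 (H→A), site 21 (P→L).
There are 6 differences over 22 sites, so p = 6/22 = 0.273.

0.273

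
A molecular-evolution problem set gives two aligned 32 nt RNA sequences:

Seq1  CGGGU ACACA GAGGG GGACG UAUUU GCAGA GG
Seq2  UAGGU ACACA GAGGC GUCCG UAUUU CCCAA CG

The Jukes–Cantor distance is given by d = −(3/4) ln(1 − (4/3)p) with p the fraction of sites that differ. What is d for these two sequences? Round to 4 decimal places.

0.3525

The sequences differ at positions 1 (C/U), 2 (G/A), 15 (G/C), 17 (G/U), 18 (A/C), 26 (G/C), 28 (A/C), 29 (G/A), 31 (G/C).
p = 9/32 = 0.281250.
d = −0.75 · ln(1 − (4/3)·0.281250) = −0.75 · ln(0.625000) = −0.75 · (-0.470004) = 0.3525.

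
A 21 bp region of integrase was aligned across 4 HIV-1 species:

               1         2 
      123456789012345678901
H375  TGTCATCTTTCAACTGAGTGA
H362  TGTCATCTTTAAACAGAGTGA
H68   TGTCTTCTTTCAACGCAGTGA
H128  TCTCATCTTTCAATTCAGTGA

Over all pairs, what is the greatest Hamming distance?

5

Pairwise Hamming distances:
  H375 vs H362: 2
  H375 vs H68: 3
  H375 vs H128: 3
  H362 vs H68: 4
  H362 vs H128: 5
  H68 vs H128: 4
The largest is 5, between H362 and H128.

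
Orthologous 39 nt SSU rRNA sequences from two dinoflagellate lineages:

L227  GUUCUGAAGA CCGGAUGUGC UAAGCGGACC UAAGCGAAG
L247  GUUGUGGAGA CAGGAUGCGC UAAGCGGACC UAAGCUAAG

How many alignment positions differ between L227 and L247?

5

The sequences differ at positions 4 (C/G), 7 (A/G), 12 (C/A), 18 (U/C), 36 (G/U).
That gives 5 mismatches out of 39 aligned sites, so the Hamming distance is 5.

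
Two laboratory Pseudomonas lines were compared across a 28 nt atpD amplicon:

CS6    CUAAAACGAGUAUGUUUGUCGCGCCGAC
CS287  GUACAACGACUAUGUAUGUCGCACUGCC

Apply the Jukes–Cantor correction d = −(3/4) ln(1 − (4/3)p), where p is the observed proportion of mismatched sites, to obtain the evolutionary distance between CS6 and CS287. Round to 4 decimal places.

0.3041

The sequences differ at positions 1 (C/G), 4 (A/C), 10 (G/C), 16 (U/A), 23 (G/A), 25 (C/U), 27 (A/C).
p = 7/28 = 0.250000.
d = −0.75 · ln(1 − (4/3)·0.250000) = −0.75 · ln(0.666667) = −0.75 · (-0.405465) = 0.3041.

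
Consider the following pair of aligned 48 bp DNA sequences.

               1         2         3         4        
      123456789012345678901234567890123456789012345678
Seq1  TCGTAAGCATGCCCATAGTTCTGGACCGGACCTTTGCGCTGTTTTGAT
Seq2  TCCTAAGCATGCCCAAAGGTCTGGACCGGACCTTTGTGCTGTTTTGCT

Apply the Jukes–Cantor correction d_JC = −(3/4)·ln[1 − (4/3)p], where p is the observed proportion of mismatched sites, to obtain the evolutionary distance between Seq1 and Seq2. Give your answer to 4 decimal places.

0.1121

Differing sites — 3:G/C; 16:T/A; 19:T/G; 37:C/T; 47:A/C.
p = 5/48 = 0.104167.
d = −0.75 · ln(1 − (4/3)·0.104167) = −0.75 · ln(0.861111) = −0.75 · (-0.149532) = 0.1121.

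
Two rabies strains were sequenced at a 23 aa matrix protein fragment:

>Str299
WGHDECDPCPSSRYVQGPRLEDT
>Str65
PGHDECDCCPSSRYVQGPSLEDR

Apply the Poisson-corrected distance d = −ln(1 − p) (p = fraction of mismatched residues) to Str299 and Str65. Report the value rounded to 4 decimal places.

Mismatches occur at site 1 (W→P), site 8 (P→C), site 19 (R→S), site 23 (T→R).
p = 4/23 = 0.173913.
d = −ln(1 − 0.173913) = −ln(0.826087) = 0.1911.

0.1911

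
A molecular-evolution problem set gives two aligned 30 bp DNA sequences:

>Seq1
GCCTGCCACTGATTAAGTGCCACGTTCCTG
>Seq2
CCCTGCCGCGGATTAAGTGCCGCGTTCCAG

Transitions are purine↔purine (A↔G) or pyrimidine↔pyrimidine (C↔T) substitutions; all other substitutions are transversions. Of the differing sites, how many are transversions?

The sequences differ at positions 1 (G/C, transversion), 8 (A/G, transition), 10 (T/G, transversion), 22 (A/G, transition), 29 (T/A, transversion).
Of the 5 differences, 2 transitions and 3 transversions, so the answer is 3.

3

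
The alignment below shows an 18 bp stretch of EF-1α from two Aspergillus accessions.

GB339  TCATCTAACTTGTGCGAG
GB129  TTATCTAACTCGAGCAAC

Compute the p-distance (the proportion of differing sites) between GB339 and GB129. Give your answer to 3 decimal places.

0.278

Differing sites — 2:C/T; 11:T/C; 13:T/A; 16:G/A; 18:G/C.
There are 5 differences over 18 sites, so p = 5/18 = 0.278.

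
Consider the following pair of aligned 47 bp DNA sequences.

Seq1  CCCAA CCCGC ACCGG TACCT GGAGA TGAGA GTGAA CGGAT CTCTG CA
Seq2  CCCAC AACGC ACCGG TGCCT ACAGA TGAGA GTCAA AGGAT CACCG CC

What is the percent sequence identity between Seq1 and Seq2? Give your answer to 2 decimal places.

76.60%

Mismatches occur at site 5 (A↔C), site 6 (C↔A), site 7 (C↔A), site 17 (A↔G), site 21 (G↔A), site 22 (G↔C), site 33 (G↔C), site 36 (C↔A), site 42 (T↔A), site 44 (T↔C), site 47 (A↔C).
36 of the 47 sites match, so the percent identity is 36/47 × 100 = 76.60%.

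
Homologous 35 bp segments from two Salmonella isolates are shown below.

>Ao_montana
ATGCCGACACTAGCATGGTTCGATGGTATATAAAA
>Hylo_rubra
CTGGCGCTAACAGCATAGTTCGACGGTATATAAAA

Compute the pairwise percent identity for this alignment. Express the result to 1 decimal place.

The sequences differ at positions 1 (A/C), 4 (C/G), 7 (A/C), 8 (C/T), 10 (C/A), 11 (T/C), 17 (G/A), 24 (T/C).
27 of the 35 sites match, so the percent identity is 27/35 × 100 = 77.1%.

77.1%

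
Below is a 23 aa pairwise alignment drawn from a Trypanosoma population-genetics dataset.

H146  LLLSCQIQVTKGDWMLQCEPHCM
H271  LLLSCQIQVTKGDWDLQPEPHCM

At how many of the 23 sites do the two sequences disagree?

2

Differing sites — 15:M/D; 18:C/P.
That gives 2 mismatches out of 23 aligned sites, so the Hamming distance is 2.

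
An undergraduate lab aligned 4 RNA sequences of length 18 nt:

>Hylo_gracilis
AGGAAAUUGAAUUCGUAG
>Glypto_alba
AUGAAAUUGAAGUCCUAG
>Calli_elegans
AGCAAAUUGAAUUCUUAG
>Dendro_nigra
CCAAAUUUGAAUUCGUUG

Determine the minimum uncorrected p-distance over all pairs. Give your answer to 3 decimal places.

0.111

Pairwise Hamming distances:
  Hylo_gracilis vs Glypto_alba: 3
  Hylo_gracilis vs Calli_elegans: 2
  Hylo_gracilis vs Dendro_nigra: 5
  Glypto_alba vs Calli_elegans: 4
  Glypto_alba vs Dendro_nigra: 7
  Calli_elegans vs Dendro_nigra: 6
The smallest is 2 mismatches, between Hylo_gracilis and Calli_elegans; p = 2/18 = 0.111.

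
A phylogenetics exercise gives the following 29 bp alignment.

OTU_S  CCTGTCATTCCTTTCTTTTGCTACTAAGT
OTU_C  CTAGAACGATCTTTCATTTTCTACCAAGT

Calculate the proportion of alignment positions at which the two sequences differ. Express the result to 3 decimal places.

Differing sites — 2:C/T; 3:T/A; 5:T/A; 6:C/A; 7:A/C; 8:T/G; 9:T/A; 10:C/T; 16:T/A; 20:G/T; 25:T/C.
There are 11 differences over 29 sites, so p = 11/29 = 0.379.

0.379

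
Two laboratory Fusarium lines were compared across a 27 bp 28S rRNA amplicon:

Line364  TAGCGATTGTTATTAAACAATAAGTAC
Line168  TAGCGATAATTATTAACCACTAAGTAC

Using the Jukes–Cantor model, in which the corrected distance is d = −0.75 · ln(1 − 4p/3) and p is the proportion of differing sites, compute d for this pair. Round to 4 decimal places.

0.1650

The sequences differ at positions 8 (T/A), 9 (G/A), 17 (A/C), 20 (A/C).
p = 4/27 = 0.148148.
d = −0.75 · ln(1 − (4/3)·0.148148) = −0.75 · ln(0.802469) = −0.75 · (-0.220062) = 0.1650.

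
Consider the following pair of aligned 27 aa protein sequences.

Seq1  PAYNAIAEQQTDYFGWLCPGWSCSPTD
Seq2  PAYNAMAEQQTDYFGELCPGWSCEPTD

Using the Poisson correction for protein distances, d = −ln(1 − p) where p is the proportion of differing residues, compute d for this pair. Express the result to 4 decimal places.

0.1178

Mismatches occur at site 6 (I/M), site 16 (W/E), site 24 (S/E).
p = 3/27 = 0.111111.
d = −ln(1 − 0.111111) = −ln(0.888889) = 0.1178.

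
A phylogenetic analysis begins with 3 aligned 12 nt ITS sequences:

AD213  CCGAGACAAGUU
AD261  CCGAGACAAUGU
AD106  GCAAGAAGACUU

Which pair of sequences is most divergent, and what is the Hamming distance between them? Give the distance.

6

Pairwise Hamming distances:
  AD213 vs AD261: 2
  AD213 vs AD106: 5
  AD261 vs AD106: 6
The largest is 6, between AD261 and AD106.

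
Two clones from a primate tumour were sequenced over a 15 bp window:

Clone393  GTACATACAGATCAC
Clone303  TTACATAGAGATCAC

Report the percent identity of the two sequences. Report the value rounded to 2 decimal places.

86.67%

Differing sites — 1:G/T; 8:C/G.
13 of the 15 sites match, so the percent identity is 13/15 × 100 = 86.67%.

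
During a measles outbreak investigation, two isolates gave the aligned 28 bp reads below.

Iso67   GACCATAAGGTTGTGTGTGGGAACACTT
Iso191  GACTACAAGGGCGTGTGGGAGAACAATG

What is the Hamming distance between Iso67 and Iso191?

Mismatches occur at site 4 (C→T), site 6 (T→C), site 11 (T→G), site 12 (T→C), site 18 (T→G), site 20 (G→A), site 26 (C→A), site 28 (T→G).
That gives 8 mismatches out of 28 aligned sites, so the Hamming distance is 8.

8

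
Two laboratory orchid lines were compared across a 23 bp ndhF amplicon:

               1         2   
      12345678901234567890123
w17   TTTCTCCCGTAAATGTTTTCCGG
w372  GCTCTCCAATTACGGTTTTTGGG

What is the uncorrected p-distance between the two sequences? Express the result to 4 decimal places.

0.3913

The sequences differ at positions 1 (T/G), 2 (T/C), 8 (C/A), 9 (G/A), 11 (A/T), 13 (A/C), 14 (T/G), 20 (C/T), 21 (C/G).
There are 9 differences over 23 sites, so p = 9/23 = 0.3913.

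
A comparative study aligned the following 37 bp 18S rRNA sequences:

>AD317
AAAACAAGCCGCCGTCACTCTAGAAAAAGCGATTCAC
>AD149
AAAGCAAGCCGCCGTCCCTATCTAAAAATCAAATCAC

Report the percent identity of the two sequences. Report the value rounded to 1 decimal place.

Differing sites — 4:A/G; 17:A/C; 20:C/A; 22:A/C; 23:G/T; 29:G/T; 31:G/A; 33:T/A.
29 of the 37 sites match, so the percent identity is 29/37 × 100 = 78.4%.

78.4%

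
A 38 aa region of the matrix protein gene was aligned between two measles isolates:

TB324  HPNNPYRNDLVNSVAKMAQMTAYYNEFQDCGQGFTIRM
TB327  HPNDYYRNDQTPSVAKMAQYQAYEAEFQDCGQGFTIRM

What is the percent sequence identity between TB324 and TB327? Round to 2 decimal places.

76.32%

Differing sites — 4:N/D; 5:P/Y; 10:L/Q; 11:V/T; 12:N/P; 20:M/Y; 21:T/Q; 24:Y/E; 25:N/A.
29 of the 38 sites match, so the percent identity is 29/38 × 100 = 76.32%.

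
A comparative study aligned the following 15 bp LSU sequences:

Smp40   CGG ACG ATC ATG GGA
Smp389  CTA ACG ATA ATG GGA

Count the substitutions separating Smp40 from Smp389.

The sequences differ at positions 2 (G/T), 3 (G/A), 9 (C/A).
That gives 3 mismatches out of 15 aligned sites, so the Hamming distance is 3.

3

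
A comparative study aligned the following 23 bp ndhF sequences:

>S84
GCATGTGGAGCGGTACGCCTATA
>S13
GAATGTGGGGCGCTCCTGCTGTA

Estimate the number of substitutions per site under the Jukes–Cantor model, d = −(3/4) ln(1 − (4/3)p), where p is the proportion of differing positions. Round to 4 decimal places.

0.3904

Mismatches occur at site 2 (C↔A), site 9 (A↔G), site 13 (G↔C), site 15 (A↔C), site 17 (G↔T), site 18 (C↔G), site 21 (A↔G).
p = 7/23 = 0.304348.
d = −0.75 · ln(1 − (4/3)·0.304348) = −0.75 · ln(0.594203) = −0.75 · (-0.520534) = 0.3904.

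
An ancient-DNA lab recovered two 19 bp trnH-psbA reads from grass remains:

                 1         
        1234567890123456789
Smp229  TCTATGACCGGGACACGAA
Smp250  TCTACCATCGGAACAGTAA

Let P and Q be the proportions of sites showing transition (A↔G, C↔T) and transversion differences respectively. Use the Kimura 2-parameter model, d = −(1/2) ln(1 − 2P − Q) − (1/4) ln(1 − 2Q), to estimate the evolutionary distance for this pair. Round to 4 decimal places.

0.4158

Mismatches occur at site 5 (T→C, transition), site 6 (G→C, transversion), site 8 (C→T, transition), site 12 (G→A, transition), site 16 (C→G, transversion), site 17 (G→T, transversion).
Of the 6 differences, 3 transitions and 3 transversions over 19 sites: P = 3/19 = 0.157895, Q = 3/19 = 0.157895.
d = −0.5·ln(0.526315) − 0.25·ln(0.684210) = −0.5·(-0.641855) − 0.25·(-0.379490) = 0.4158.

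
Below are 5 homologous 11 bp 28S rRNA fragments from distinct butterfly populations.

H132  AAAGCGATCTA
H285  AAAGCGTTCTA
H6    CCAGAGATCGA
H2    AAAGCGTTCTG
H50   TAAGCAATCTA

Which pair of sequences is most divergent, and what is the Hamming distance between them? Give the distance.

6

Pairwise Hamming distances:
  H132 vs H285: 1
  H132 vs H6: 4
  H132 vs H2: 2
  H132 vs H50: 2
  H285 vs H6: 5
  H285 vs H2: 1
  H285 vs H50: 3
  H6 vs H2: 6
  H6 vs H50: 5
  H2 vs H50: 4
The largest is 6, between H6 and H2.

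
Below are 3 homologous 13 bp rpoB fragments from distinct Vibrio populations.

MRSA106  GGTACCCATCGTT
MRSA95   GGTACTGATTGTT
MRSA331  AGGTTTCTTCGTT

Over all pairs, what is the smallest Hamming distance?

3

Pairwise Hamming distances:
  MRSA106 vs MRSA95: 3
  MRSA106 vs MRSA331: 6
  MRSA95 vs MRSA331: 7
The smallest is 3, between MRSA106 and MRSA95.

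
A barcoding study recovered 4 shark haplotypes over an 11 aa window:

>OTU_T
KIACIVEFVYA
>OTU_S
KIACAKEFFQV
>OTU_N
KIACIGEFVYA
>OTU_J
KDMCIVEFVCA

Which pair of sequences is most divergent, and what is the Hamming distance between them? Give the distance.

7

Pairwise Hamming distances:
  OTU_T vs OTU_S: 5
  OTU_T vs OTU_N: 1
  OTU_T vs OTU_J: 3
  OTU_S vs OTU_N: 5
  OTU_S vs OTU_J: 7
  OTU_N vs OTU_J: 4
The largest is 7, between OTU_S and OTU_J.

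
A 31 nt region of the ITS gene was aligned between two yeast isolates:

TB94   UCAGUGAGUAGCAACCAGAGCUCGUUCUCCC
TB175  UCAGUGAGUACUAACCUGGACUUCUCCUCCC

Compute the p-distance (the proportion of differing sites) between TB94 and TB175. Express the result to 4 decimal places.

The sequences differ at positions 11 (G/C), 12 (C/U), 17 (A/U), 19 (A/G), 20 (G/A), 23 (C/U), 24 (G/C), 26 (U/C).
There are 8 differences over 31 sites, so p = 8/31 = 0.2581.

0.2581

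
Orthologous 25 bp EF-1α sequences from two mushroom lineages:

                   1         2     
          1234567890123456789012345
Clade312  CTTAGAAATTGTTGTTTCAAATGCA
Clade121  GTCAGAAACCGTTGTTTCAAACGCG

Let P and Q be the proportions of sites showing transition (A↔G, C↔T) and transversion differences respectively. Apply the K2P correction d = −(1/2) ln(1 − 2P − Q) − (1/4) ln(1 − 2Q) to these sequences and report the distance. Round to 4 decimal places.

0.3108

Differing sites — 1:C/G (Tv); 3:T/C (Ti); 9:T/C (Ti); 10:T/C (Ti); 22:T/C (Ti); 25:A/G (Ti).
Of the 6 differences, 5 transitions and 1 transversion over 25 sites: P = 5/25 = 0.200000, Q = 1/25 = 0.040000.
d = −0.5·ln(0.560000) − 0.25·ln(0.920000) = −0.5·(-0.579818) − 0.25·(-0.083382) = 0.3108.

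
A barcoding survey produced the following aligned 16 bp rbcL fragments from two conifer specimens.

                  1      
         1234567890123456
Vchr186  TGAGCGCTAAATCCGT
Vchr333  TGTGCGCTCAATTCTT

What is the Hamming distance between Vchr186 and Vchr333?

4

Mismatches occur at site 3 (A↔T), site 9 (A↔C), site 13 (C↔T), site 15 (G↔T).
That gives 4 mismatches out of 16 aligned sites, so the Hamming distance is 4.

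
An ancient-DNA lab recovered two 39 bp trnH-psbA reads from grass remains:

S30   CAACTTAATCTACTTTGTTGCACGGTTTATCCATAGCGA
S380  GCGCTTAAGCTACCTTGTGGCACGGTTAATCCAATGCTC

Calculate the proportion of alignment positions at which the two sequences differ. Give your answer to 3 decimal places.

0.282

The sequences differ at positions 1 (C/G), 2 (A/C), 3 (A/G), 9 (T/G), 14 (T/C), 19 (T/G), 28 (T/A), 34 (T/A), 35 (A/T), 38 (G/T), 39 (A/C).
There are 11 differences over 39 sites, so p = 11/39 = 0.282.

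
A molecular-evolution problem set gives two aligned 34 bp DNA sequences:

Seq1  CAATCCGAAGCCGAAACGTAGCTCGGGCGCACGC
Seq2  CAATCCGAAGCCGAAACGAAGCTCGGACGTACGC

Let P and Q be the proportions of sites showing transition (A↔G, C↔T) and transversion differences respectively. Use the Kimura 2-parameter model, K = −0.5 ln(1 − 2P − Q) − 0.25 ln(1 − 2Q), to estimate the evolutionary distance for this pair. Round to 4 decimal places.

0.0947

Mismatches occur at site 19 (T/A, transversion), site 27 (G/A, transition), site 30 (C/T, transition).
Of the 3 differences, 2 transitions and 1 transversion over 34 sites: P = 2/34 = 0.058824, Q = 1/34 = 0.029412.
d = −0.5·ln(0.852940) − 0.25·ln(0.941176) = −0.5·(-0.159066) − 0.25·(-0.060625) = 0.0947.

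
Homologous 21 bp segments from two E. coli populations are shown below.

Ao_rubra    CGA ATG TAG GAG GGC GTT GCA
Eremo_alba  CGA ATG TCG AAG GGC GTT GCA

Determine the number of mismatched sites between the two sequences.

Differing sites — 8:A/C; 10:G/A.
That gives 2 mismatches out of 21 aligned sites, so the Hamming distance is 2.

2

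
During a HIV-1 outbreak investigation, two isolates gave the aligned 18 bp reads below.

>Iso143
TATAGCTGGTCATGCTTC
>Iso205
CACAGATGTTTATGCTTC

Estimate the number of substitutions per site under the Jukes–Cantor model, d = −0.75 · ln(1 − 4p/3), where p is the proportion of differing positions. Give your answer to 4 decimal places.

0.3470

Differing sites — 1:T/C; 3:T/C; 6:C/A; 9:G/T; 11:C/T.
p = 5/18 = 0.277778.
d = −0.75 · ln(1 − (4/3)·0.277778) = −0.75 · ln(0.629629) = −0.75 · (-0.462625) = 0.3470.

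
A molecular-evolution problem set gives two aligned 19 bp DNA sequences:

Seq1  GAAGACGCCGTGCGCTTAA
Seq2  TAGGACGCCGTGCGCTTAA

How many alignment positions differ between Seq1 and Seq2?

Differing sites — 1:G/T; 3:A/G.
That gives 2 mismatches out of 19 aligned sites, so the Hamming distance is 2.

2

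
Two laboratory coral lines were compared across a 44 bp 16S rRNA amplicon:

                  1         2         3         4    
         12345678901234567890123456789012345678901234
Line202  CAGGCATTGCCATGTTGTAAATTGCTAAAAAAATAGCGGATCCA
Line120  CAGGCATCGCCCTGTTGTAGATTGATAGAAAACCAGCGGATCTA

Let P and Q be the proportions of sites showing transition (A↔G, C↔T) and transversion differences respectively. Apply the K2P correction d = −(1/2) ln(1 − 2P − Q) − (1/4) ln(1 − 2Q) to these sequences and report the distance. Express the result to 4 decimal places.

0.2118

The sequences differ at positions 8 (T/C, transition), 12 (A/C, transversion), 20 (A/G, transition), 25 (C/A, transversion), 28 (A/G, transition), 33 (A/C, transversion), 34 (T/C, transition), 43 (C/T, transition).
Of the 8 differences, 5 transitions and 3 transversions over 44 sites: P = 5/44 = 0.113636, Q = 3/44 = 0.068182.
d = −0.5·ln(0.704546) − 0.25·ln(0.863636) = −0.5·(-0.350202) − 0.25·(-0.146604) = 0.2118.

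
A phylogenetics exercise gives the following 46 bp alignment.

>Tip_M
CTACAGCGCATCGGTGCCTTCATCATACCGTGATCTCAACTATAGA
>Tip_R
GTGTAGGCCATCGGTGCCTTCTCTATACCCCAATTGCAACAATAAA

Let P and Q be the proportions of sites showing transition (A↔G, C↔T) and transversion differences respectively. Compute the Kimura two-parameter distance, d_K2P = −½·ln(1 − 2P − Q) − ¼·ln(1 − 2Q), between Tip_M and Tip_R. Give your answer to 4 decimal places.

0.4373

Differing sites — 1:C/G (Tv); 3:A/G (Ti); 4:C/T (Ti); 7:C/G (Tv); 8:G/C (Tv); 22:A/T (Tv); 23:T/C (Ti); 24:C/T (Ti); 30:G/C (Tv); 31:T/C (Ti); 32:G/A (Ti); 35:C/T (Ti); 36:T/G (Tv); 41:T/A (Tv); 45:G/A (Ti).
Of the 15 differences, 8 transitions and 7 transversions over 46 sites: P = 8/46 = 0.173913, Q = 7/46 = 0.152174.
d = −0.5·ln(0.500000) − 0.25·ln(0.695652) = −0.5·(-0.693147) − 0.25·(-0.362906) = 0.4373.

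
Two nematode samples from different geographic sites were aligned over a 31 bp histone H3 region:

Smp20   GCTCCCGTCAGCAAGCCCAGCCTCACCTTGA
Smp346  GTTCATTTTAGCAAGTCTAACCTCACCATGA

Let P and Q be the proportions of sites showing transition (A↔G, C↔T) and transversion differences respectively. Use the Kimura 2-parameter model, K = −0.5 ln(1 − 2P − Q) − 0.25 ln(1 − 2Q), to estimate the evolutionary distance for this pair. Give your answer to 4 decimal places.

0.3845

Differing sites — 2:C/T (Ti); 5:C/A (Tv); 6:C/T (Ti); 7:G/T (Tv); 9:C/T (Ti); 16:C/T (Ti); 18:C/T (Ti); 20:G/A (Ti); 28:T/A (Tv).
Of the 9 differences, 6 transitions and 3 transversions over 31 sites: P = 6/31 = 0.193548, Q = 3/31 = 0.096774.
d = −0.5·ln(0.516130) − 0.25·ln(0.806452) = −0.5·(-0.661397) − 0.25·(-0.215111) = 0.3845.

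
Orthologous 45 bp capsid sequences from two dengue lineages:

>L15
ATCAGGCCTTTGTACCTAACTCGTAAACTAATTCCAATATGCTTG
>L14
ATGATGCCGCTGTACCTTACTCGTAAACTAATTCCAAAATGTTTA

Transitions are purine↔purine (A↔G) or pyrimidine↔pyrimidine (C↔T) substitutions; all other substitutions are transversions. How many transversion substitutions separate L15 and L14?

Mismatches occur at site 3 (C/G, transversion), site 5 (G/T, transversion), site 9 (T/G, transversion), site 10 (T/C, transition), site 18 (A/T, transversion), site 38 (T/A, transversion), site 42 (C/T, transition), site 45 (G/A, transition).
Of the 8 differences, 3 transitions and 5 transversions, so the answer is 5.

5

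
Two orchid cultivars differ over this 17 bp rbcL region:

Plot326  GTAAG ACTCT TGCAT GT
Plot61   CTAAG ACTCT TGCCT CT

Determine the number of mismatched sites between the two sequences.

Differing sites — 1:G/C; 14:A/C; 16:G/C.
That gives 3 mismatches out of 17 aligned sites, so the Hamming distance is 3.

3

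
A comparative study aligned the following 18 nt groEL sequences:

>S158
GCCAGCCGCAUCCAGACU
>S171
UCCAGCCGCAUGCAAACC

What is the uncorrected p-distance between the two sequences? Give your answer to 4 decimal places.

0.2222

Mismatches occur at site 1 (G↔U), site 12 (C↔G), site 15 (G↔A), site 18 (U↔C).
There are 4 differences over 18 sites, so p = 4/18 = 0.2222.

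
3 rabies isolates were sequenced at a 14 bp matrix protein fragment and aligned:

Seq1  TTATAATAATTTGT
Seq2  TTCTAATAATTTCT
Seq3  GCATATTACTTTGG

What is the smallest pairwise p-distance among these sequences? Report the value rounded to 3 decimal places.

0.143

Pairwise Hamming distances:
  Seq1 vs Seq2: 2
  Seq1 vs Seq3: 5
  Seq2 vs Seq3: 7
The smallest is 2 mismatches, between Seq1 and Seq2; p = 2/14 = 0.143.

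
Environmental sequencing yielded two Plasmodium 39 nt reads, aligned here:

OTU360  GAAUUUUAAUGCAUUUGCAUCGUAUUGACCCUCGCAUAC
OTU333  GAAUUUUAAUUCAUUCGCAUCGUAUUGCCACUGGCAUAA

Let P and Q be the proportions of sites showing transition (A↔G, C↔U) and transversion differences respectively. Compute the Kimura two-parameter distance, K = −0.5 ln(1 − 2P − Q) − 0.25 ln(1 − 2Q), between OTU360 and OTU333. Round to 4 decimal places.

0.1730

The sequences differ at positions 11 (G/U, transversion), 16 (U/C, transition), 28 (A/C, transversion), 30 (C/A, transversion), 33 (C/G, transversion), 39 (C/A, transversion).
Of the 6 differences, 1 transition and 5 transversions over 39 sites: P = 1/39 = 0.025641, Q = 5/39 = 0.128205.
d = −0.5·ln(0.820513) − 0.25·ln(0.743590) = −0.5·(-0.197826) − 0.25·(-0.296265) = 0.1730.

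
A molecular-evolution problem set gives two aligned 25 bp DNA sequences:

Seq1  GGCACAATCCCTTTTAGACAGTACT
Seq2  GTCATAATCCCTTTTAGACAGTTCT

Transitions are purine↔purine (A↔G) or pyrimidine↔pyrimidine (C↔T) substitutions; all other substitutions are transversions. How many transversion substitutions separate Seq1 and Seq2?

2

Mismatches occur at site 2 (G→T, transversion), site 5 (C→T, transition), site 23 (A→T, transversion).
Of the 3 differences, 1 transition and 2 transversions, so the answer is 2.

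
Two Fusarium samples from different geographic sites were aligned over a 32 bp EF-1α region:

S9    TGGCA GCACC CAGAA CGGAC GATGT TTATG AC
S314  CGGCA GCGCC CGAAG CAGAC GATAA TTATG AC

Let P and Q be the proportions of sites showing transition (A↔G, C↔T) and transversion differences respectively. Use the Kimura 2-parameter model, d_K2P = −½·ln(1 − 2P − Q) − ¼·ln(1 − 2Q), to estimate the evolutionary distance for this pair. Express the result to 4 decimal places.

0.3324

Differing sites — 1:T/C (Ti); 8:A/G (Ti); 12:A/G (Ti); 13:G/A (Ti); 15:A/G (Ti); 17:G/A (Ti); 24:G/A (Ti); 25:T/A (Tv).
Of the 8 differences, 7 transitions and 1 transversion over 32 sites: P = 7/32 = 0.218750, Q = 1/32 = 0.031250.
d = −0.5·ln(0.531250) − 0.25·ln(0.937500) = −0.5·(-0.632523) − 0.25·(-0.064539) = 0.3324.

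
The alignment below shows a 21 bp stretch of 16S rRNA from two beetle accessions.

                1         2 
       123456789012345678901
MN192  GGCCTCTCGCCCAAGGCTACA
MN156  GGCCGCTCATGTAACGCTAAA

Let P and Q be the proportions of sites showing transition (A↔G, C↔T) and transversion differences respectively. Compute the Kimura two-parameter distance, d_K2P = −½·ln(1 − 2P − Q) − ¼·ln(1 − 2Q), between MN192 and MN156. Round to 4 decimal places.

The sequences differ at positions 5 (T/G, transversion), 9 (G/A, transition), 10 (C/T, transition), 11 (C/G, transversion), 12 (C/T, transition), 15 (G/C, transversion), 20 (C/A, transversion).
Of the 7 differences, 3 transitions and 4 transversions over 21 sites: P = 3/21 = 0.142857, Q = 4/21 = 0.190476.
d = −0.5·ln(0.523810) − 0.25·ln(0.619048) = −0.5·(-0.646626) − 0.25·(-0.479572) = 0.4432.

0.4432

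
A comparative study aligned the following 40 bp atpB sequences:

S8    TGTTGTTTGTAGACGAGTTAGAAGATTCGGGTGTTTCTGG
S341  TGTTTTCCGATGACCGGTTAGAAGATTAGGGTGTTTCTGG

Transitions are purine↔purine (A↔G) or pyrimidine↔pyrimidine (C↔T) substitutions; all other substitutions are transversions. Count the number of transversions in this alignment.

5

Mismatches occur at site 5 (G↔T, transversion), site 7 (T↔C, transition), site 8 (T↔C, transition), site 10 (T↔A, transversion), site 11 (A↔T, transversion), site 15 (G↔C, transversion), site 16 (A↔G, transition), site 28 (C↔A, transversion).
Of the 8 differences, 3 transitions and 5 transversions, so the answer is 5.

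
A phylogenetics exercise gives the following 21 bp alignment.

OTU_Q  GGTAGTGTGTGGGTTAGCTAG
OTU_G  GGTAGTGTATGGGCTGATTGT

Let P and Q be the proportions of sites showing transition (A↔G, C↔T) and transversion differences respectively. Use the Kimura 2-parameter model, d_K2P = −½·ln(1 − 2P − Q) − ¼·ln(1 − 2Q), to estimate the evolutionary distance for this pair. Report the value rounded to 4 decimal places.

0.5076

Differing sites — 9:G/A (Ti); 14:T/C (Ti); 16:A/G (Ti); 17:G/A (Ti); 18:C/T (Ti); 20:A/G (Ti); 21:G/T (Tv).
Of the 7 differences, 6 transitions and 1 transversion over 21 sites: P = 6/21 = 0.285714, Q = 1/21 = 0.047619.
d = −0.5·ln(0.380953) − 0.25·ln(0.904762) = −0.5·(-0.965079) − 0.25·(-0.100083) = 0.5076.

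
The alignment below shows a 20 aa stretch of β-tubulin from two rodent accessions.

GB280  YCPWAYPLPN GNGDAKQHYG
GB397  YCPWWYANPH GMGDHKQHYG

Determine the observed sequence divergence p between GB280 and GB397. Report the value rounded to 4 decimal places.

0.3000

Mismatches occur at site 5 (A→W), site 7 (P→A), site 8 (L→N), site 10 (N→H), site 12 (N→M), site 15 (A→H).
There are 6 differences over 20 sites, so p = 6/20 = 0.3000.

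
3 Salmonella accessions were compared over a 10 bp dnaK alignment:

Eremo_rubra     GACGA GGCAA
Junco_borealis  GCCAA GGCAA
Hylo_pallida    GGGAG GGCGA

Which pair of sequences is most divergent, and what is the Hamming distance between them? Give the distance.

Pairwise Hamming distances:
  Eremo_rubra vs Junco_borealis: 2
  Eremo_rubra vs Hylo_pallida: 5
  Junco_borealis vs Hylo_pallida: 4
The largest is 5, between Eremo_rubra and Hylo_pallida.

5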